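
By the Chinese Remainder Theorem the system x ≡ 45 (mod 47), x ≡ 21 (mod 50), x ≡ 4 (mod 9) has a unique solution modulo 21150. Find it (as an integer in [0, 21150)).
The moduli 47, 50, 9 are pairwise coprime, so by the CRT there is a unique solution mod 47·50·9 = 21150.
Solve by successive substitution. Start with x ≡ 45 (mod 47).
  Combine with x ≡ 21 (mod 50): write x = 45 + 47·t and require 45 + 47·t ≡ 21 (mod 50), i.e. 47·t ≡ 21 − 45 ≡ 26 (mod 50). Since 47^(−1) ≡ 33 (mod 50), t ≡ 33·26 ≡ 8 (mod 50). So x ≡ 45 + 47·8 = 421 (mod 2350).
  Combine with x ≡ 4 (mod 9): write x = 421 + 2350·t and require 421 + 2350·t ≡ 4 (mod 9), i.e. 2350·t ≡ 4 − 421 ≡ 6 (mod 9). Since 2350^(−1) ≡ 1 (mod 9) (2350 ≡ 1 (mod 9)), t ≡ 1·6 ≡ 6 (mod 9). So x ≡ 421 + 2350·6 = 14521 (mod 21150).
Unique solution in [0, 21150): x = 14521.

Final answer: x ≡ 14521 (mod 21150); the representative in [0, 21150) is 14521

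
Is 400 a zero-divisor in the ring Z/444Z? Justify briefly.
YES

gcd(400, 444) = 4 > 1, so 400 is not a unit in Z/444Z. In Z/nZ every nonzero non-unit is a zero-divisor: explicitly, take b = 444/gcd = 111 ≠ 0 (mod 444); then 400·111 = 44400 = 100·444, i.e. 400·111 ≡ 0 (mod 444). So 400 is a zero-divisor.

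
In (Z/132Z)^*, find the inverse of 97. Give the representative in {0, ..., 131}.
Apply the extended Euclidean algorithm to (132, 97), tracking rows (r, s, t) with s·132 + t·97 = r. Each division r_prev = q·r_cur + r_new produces the new row as (previous row) − q·(current row):
  row A: (132, 1, 0)   [1·132 + 0·97 = 132]
  row B: (97, 0, 1)   [0·132 + 1·97 = 97]
  132 = 1·97 + 35   → row C = row A − 1·row B = (35, 1, −1)   [check: 1·132 − 1·97 = 35]
  97 = 2·35 + 27   → row D = row B − 2·row C = (27, −2, 3)   [check: −2·132 + 3·97 = 27]
  35 = 1·27 + 8   → row E = row C − 1·row D = (8, 3, −4)   [check: 3·132 − 4·97 = 8]
  27 = 3·8 + 3   → row F = row D − 3·row E = (3, −11, 15)   [check: −11·132 + 15·97 = 3]
  8 = 2·3 + 2   → row G = row E − 2·row F = (2, 25, −34)   [check: 25·132 − 34·97 = 2]
  3 = 1·2 + 1   → row H = row F − 1·row G = (1, −36, 49)   [check: −36·132 + 49·97 = 1]
  2 = 2·1 + 0   → remainder 0, stop. gcd = 1 (last nonzero row H).
The gcd is 1, so 97 is invertible mod 132. The last nonzero row gives −36·132 + 49·97 = 1, so t = 49. So 97^(−1) ≡ 49 (mod 132). Verify: 97 · 49 = 4753 ≡ 1 (mod 132). ✓

Final answer: 97^(−1) ≡ 49 (mod 132)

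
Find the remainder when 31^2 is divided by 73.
12

Use repeated squaring. Binary(2) = 10. Walk through the bits of the exponent 2 left-to-right: at each bit after the leading one, square the running value, then multiply by 31 if the bit is 1 (always reducing mod 73):
  bit 1 = 1 (leading): start with 31.
  bit 2 = 0: square 31^2 = 961 ≡ 12 (mod 73).
Final value: 31^2 ≡ 12 (mod 73).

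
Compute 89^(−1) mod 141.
89^(−1) ≡ 122 (mod 141)

Apply the extended Euclidean algorithm to (141, 89), tracking rows (r, s, t) with s·141 + t·89 = r. Each division r_prev = q·r_cur + r_new produces the new row as (previous row) − q·(current row):
  row A: (141, 1, 0)   [1·141 + 0·89 = 141]
  row B: (89, 0, 1)   [0·141 + 1·89 = 89]
  141 = 1·89 + 52   → row C = row A − 1·row B = (52, 1, −1)   [check: 1·141 − 1·89 = 52]
  89 = 1·52 + 37   → row D = row B − 1·row C = (37, −1, 2)   [check: −1·141 + 2·89 = 37]
  52 = 1·37 + 15   → row E = row C − 1·row D = (15, 2, −3)   [check: 2·141 − 3·89 = 15]
  37 = 2·15 + 7   → row F = row D − 2·row E = (7, −5, 8)   [check: −5·141 + 8·89 = 7]
  15 = 2·7 + 1   → row G = row E − 2·row F = (1, 12, −19)   [check: 12·141 − 19·89 = 1]
  7 = 7·1 + 0   → remainder 0, stop. gcd = 1 (last nonzero row G).
The gcd is 1, so 89 is invertible mod 141. The last nonzero row gives 12·141 − 19·89 = 1, so t = −19. So 89^(−1) ≡ −19 ≡ 122 (mod 141). Verify: 89 · 122 = 10858 ≡ 1 (mod 141). ✓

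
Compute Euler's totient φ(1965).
φ(1965) = 1040

φ is multiplicative, with φ(p^e) = p^e − p^(e−1). Factorise 1965 = 3 · 5 · 131. Then
  φ(1965) = (3 − 1) · (5 − 1) · (131 − 1) = 2 · 4 · 130 = 1040.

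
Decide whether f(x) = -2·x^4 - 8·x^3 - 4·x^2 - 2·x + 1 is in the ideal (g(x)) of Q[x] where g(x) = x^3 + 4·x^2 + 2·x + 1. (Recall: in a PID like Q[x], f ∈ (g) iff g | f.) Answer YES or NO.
NO

In Q[x] the ideal (g) consists of all multiples of g, so f ∈ (g) iff g | f, i.e. iff the remainder of f on division by g is 0. Divide f by g (g is monic, so eliminate the leading term of the running remainder at each step):
  leading term -2·x^4: subtract (-2·x)·g(x) = -2·x^4 - 8·x^3 - 4·x^2 - 2·x, leaving 1
The remainder r(x) = 1 ≠ 0 (and deg r < deg g), so g ∤ f, i.e. f ∉ (g).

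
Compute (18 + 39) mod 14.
1

Reduce the summands first: 18 ≡ 4, 39 ≡ 11 (mod 14), so 18 + 39 ≡ 4 + 11 (mod 14). 4 + 11 = 15; 15 = 1·14 + 1, so (18 + 39) mod 14 = 1.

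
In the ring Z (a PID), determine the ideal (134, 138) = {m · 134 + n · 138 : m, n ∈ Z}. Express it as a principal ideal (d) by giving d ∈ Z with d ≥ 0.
(134, 138) = (2); d = 2

In the PID Z, (a, b) is generated by gcd(a, b). Compute gcd(138, 134) with the extended Euclidean algorithm, tracking rows (r, s, t) with s·138 + t·134 = r:
  row A: (138, 1, 0)   [1·138 + 0·134 = 138]
  row B: (134, 0, 1)   [0·138 + 1·134 = 134]
  138 = 1·134 + 4   → row C = row A − 1·row B = (4, 1, −1)   [check: 1·138 − 1·134 = 4]
  134 = 33·4 + 2   → row D = row B − 33·row C = (2, −33, 34)   [check: −33·138 + 34·134 = 2]
  4 = 2·2 + 0   → remainder 0, stop. gcd = 2 (last nonzero row D).
So gcd(134, 138) = 2, with Bézout identity −33·138 + 34·134 = 2. Containment (⊇): the Bézout identity exhibits 2 as an element of (134, 138), giving (2) ⊆ (134, 138). Containment (⊆): since 2 | 134 and 2 | 138 (134 = 2·67, 138 = 2·69), every Z-linear combination of 134 and 138 is divisible by 2, so (134, 138) ⊆ (2). Therefore (134, 138) = (2), d = 2.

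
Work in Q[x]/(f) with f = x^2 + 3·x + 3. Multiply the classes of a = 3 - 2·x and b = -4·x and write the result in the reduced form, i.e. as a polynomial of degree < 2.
First multiply in Q[x] without reducing: a · b = 8·x^2 - 12·x. Now divide by f(x) = x^2 + 3·x + 3, eliminating the leading term at each step:
  leading term 8·x^2: subtract (8)·f(x) = 8·x^2 + 24·x + 24, leaving -36·x - 24
The degree is now < 2, so this is the remainder. Hence a · b ≡ -36·x - 24 in Q[x]/(f).

Final answer: a · b ≡ -36·x - 24 (mod f(x))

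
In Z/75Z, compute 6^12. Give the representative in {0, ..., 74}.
Use repeated squaring. Binary(12) = 1100. Walk through the bits of the exponent 12 left-to-right: at each bit after the leading one, square the running value, then multiply by 6 if the bit is 1 (always reducing mod 75):
  bit 1 = 1 (leading): start with 6.
  bit 2 = 1: square 6^2 = 36; bit is 1, so multiply 36·6 = 216 ≡ 66 (mod 75).
  bit 3 = 0: square 66^2 = 4356 ≡ 6 (mod 75).
  bit 4 = 0: square 6^2 = 36 (mod 75).
Final value: 6^12 ≡ 36 (mod 75).

Final answer: 36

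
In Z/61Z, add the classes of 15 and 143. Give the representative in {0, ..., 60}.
36

Reduce the summands first: 143 ≡ 21 (mod 61), so 15 + 143 ≡ 15 + 21 (mod 61). 15 + 21 = 36; 36 = 0·61 + 36, so (15 + 143) mod 61 = 36.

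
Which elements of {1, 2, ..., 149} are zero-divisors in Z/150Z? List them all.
nonzero zero-divisors of Z/150Z = {2, 3, 4, 5, 6, 8, 9, 10, 12, 14, 15, 16, 18, 20, 21, 22, 24, 25, 26, 27, 28, 30, 32, 33, 34, 35, 36, 38, 39, 40, 42, 44, 45, 46, 48, 50, 51, 52, 54, 55, 56, 57, 58, 60, 62, 63, 64, 65, 66, 68, 69, 70, 72, 74, 75, 76, 78, 80, 81, 82, 84, 85, 86, 87, 88, 90, 92, 93, 94, 95, 96, 98, 99, 100, 102, 104, 105, 106, 108, 110, 111, 112, 114, 115, 116, 117, 118, 120, 122, 123, 124, 125, 126, 128, 129, 130, 132, 134, 135, 136, 138, 140, 141, 142, 144, 145, 146, 147, 148}

An element a ∈ Z/150Z (with a ≠ 0) is a zero-divisor iff gcd(a, 150) > 1 (because a is a unit precisely when gcd(a, n) = 1, and in Z/nZ every nonzero, non-unit element is a zero-divisor). Scan a = 1, ..., 149 and keep those with gcd(a, 150) > 1:
  gcd(2, 150) = 2, gcd(3, 150) = 3, gcd(4, 150) = 2, gcd(5, 150) = 5, gcd(6, 150) = 6, gcd(8, 150) = 2, gcd(9, 150) = 3, gcd(10, 150) = 10, gcd(12, 150) = 6, gcd(14, 150) = 2, gcd(15, 150) = 15, gcd(16, 150) = 2, gcd(18, 150) = 6, gcd(20, 150) = 10, gcd(21, 150) = 3, gcd(22, 150) = 2, gcd(24, 150) = 6, gcd(25, 150) = 25, gcd(26, 150) = 2, gcd(27, 150) = 3, gcd(28, 150) = 2, gcd(30, 150) = 30, gcd(32, 150) = 2, gcd(33, 150) = 3, gcd(34, 150) = 2, gcd(35, 150) = 5, gcd(36, 150) = 6, gcd(38, 150) = 2, gcd(39, 150) = 3, gcd(40, 150) = 10, gcd(42, 150) = 6, gcd(44, 150) = 2, gcd(45, 150) = 15, gcd(46, 150) = 2, gcd(48, 150) = 6, gcd(50, 150) = 50, gcd(51, 150) = 3, gcd(52, 150) = 2, gcd(54, 150) = 6, gcd(55, 150) = 5, gcd(56, 150) = 2, gcd(57, 150) = 3, gcd(58, 150) = 2, gcd(60, 150) = 30, gcd(62, 150) = 2, gcd(63, 150) = 3, gcd(64, 150) = 2, gcd(65, 150) = 5, gcd(66, 150) = 6, gcd(68, 150) = 2, gcd(69, 150) = 3, gcd(70, 150) = 10, gcd(72, 150) = 6, gcd(74, 150) = 2, gcd(75, 150) = 75, gcd(76, 150) = 2, gcd(78, 150) = 6, gcd(80, 150) = 10, gcd(81, 150) = 3, gcd(82, 150) = 2, gcd(84, 150) = 6, gcd(85, 150) = 5, gcd(86, 150) = 2, gcd(87, 150) = 3, gcd(88, 150) = 2, gcd(90, 150) = 30, gcd(92, 150) = 2, gcd(93, 150) = 3, gcd(94, 150) = 2, gcd(95, 150) = 5, gcd(96, 150) = 6, gcd(98, 150) = 2, gcd(99, 150) = 3, gcd(100, 150) = 50, gcd(102, 150) = 6, gcd(104, 150) = 2, gcd(105, 150) = 15, gcd(106, 150) = 2, gcd(108, 150) = 6, gcd(110, 150) = 10, gcd(111, 150) = 3, gcd(112, 150) = 2, gcd(114, 150) = 6, gcd(115, 150) = 5, gcd(116, 150) = 2, gcd(117, 150) = 3, gcd(118, 150) = 2, gcd(120, 150) = 30, gcd(122, 150) = 2, gcd(123, 150) = 3, gcd(124, 150) = 2, gcd(125, 150) = 25, gcd(126, 150) = 6, gcd(128, 150) = 2, gcd(129, 150) = 3, gcd(130, 150) = 10, gcd(132, 150) = 6, gcd(134, 150) = 2, gcd(135, 150) = 15, gcd(136, 150) = 2, gcd(138, 150) = 6, gcd(140, 150) = 10, gcd(141, 150) = 3, gcd(142, 150) = 2, gcd(144, 150) = 6, gcd(145, 150) = 5, gcd(146, 150) = 2, gcd(147, 150) = 3, gcd(148, 150) = 2.
All other a ∈ {1, ..., 149} have gcd(a, 150) = 1 and are units. So the nonzero zero-divisors are exactly the 109 values of a appearing in this scan.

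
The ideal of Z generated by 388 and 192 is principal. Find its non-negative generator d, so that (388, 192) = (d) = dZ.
(388, 192) = (4); d = 4

In the PID Z, (a, b) is generated by gcd(a, b). Compute gcd(388, 192) with the extended Euclidean algorithm, tracking rows (r, s, t) with s·388 + t·192 = r:
  row A: (388, 1, 0)   [1·388 + 0·192 = 388]
  row B: (192, 0, 1)   [0·388 + 1·192 = 192]
  388 = 2·192 + 4   → row C = row A − 2·row B = (4, 1, −2)   [check: 1·388 − 2·192 = 4]
  192 = 48·4 + 0   → remainder 0, stop. gcd = 4 (last nonzero row C).
So gcd(388, 192) = 4, with Bézout identity 1·388 − 2·192 = 4. Containment (⊇): the Bézout identity exhibits 4 as an element of (388, 192), giving (4) ⊆ (388, 192). Containment (⊆): since 4 | 388 and 4 | 192 (388 = 4·97, 192 = 4·48), every Z-linear combination of 388 and 192 is divisible by 4, so (388, 192) ⊆ (4). Therefore (388, 192) = (4), d = 4.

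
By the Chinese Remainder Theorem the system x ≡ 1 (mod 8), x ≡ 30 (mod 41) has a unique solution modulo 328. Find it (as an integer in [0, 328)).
The moduli 8, 41 are pairwise coprime, so by the CRT there is a unique solution mod 8·41 = 328.
Solve by successive substitution. Start with x ≡ 1 (mod 8).
  Combine with x ≡ 30 (mod 41): write x = 1 + 8·t and require 1 + 8·t ≡ 30 (mod 41), i.e. 8·t ≡ 30 − 1 ≡ 29 (mod 41). Since 8^(−1) ≡ 36 (mod 41), t ≡ 36·29 ≡ 19 (mod 41). So x ≡ 1 + 8·19 = 153 (mod 328).
Unique solution in [0, 328): x = 153.

Final answer: x ≡ 153 (mod 328); the representative in [0, 328) is 153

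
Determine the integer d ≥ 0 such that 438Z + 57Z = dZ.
(438, 57) = (3); d = 3

In the PID Z, (a, b) is generated by gcd(a, b). Compute gcd(438, 57) with the extended Euclidean algorithm, tracking rows (r, s, t) with s·438 + t·57 = r:
  row A: (438, 1, 0)   [1·438 + 0·57 = 438]
  row B: (57, 0, 1)   [0·438 + 1·57 = 57]
  438 = 7·57 + 39   → row C = row A − 7·row B = (39, 1, −7)   [check: 1·438 − 7·57 = 39]
  57 = 1·39 + 18   → row D = row B − 1·row C = (18, −1, 8)   [check: −1·438 + 8·57 = 18]
  39 = 2·18 + 3   → row E = row C − 2·row D = (3, 3, −23)   [check: 3·438 − 23·57 = 3]
  18 = 6·3 + 0   → remainder 0, stop. gcd = 3 (last nonzero row E).
So gcd(438, 57) = 3, with Bézout identity 3·438 − 23·57 = 3. Containment (⊇): the Bézout identity exhibits 3 as an element of (438, 57), giving (3) ⊆ (438, 57). Containment (⊆): since 3 | 438 and 3 | 57 (438 = 3·146, 57 = 3·19), every Z-linear combination of 438 and 57 is divisible by 3, so (438, 57) ⊆ (3). Therefore (438, 57) = (3), d = 3.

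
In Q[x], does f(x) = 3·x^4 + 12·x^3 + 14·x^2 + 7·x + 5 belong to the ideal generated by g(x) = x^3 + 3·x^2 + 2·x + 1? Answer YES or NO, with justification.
In Q[x] the ideal (g) consists of all multiples of g, so f ∈ (g) iff g | f, i.e. iff the remainder of f on division by g is 0. Divide f by g (g is monic, so eliminate the leading term of the running remainder at each step):
  leading term 3·x^4: subtract (3·x)·g(x) = 3·x^4 + 9·x^3 + 6·x^2 + 3·x, leaving 3·x^3 + 8·x^2 + 4·x + 5
  leading term 3·x^3: subtract (3)·g(x) = 3·x^3 + 9·x^2 + 6·x + 3, leaving -x^2 - 2·x + 2
The remainder r(x) = -x^2 - 2·x + 2 ≠ 0 (and deg r < deg g), so g ∤ f, i.e. f ∉ (g).

Final answer: NO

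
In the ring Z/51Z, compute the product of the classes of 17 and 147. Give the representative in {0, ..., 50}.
Reduce the factors first: 147 ≡ 45 (mod 51), so 17 · 147 ≡ 17 · 45 (mod 51). 17 · 45 = 765. Dividing by 51: 765 = 15·51 + 0. So (17 · 147) mod 51 = 0.

Final answer: 0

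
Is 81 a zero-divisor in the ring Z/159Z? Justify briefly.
gcd(81, 159) = 3 > 1, so 81 is not a unit in Z/159Z. In Z/nZ every nonzero non-unit is a zero-divisor: explicitly, take b = 159/gcd = 53 ≠ 0 (mod 159); then 81·53 = 4293 = 27·159, i.e. 81·53 ≡ 0 (mod 159). So 81 is a zero-divisor.

Final answer: YES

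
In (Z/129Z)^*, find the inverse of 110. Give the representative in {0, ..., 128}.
110^(−1) ≡ 95 (mod 129)

Apply the extended Euclidean algorithm to (129, 110), tracking rows (r, s, t) with s·129 + t·110 = r. Each division r_prev = q·r_cur + r_new produces the new row as (previous row) − q·(current row):
  row A: (129, 1, 0)   [1·129 + 0·110 = 129]
  row B: (110, 0, 1)   [0·129 + 1·110 = 110]
  129 = 1·110 + 19   → row C = row A − 1·row B = (19, 1, −1)   [check: 1·129 − 1·110 = 19]
  110 = 5·19 + 15   → row D = row B − 5·row C = (15, −5, 6)   [check: −5·129 + 6·110 = 15]
  19 = 1·15 + 4   → row E = row C − 1·row D = (4, 6, −7)   [check: 6·129 − 7·110 = 4]
  15 = 3·4 + 3   → row F = row D − 3·row E = (3, −23, 27)   [check: −23·129 + 27·110 = 3]
  4 = 1·3 + 1   → row G = row E − 1·row F = (1, 29, −34)   [check: 29·129 − 34·110 = 1]
  3 = 3·1 + 0   → remainder 0, stop. gcd = 1 (last nonzero row G).
The gcd is 1, so 110 is invertible mod 129. The last nonzero row gives 29·129 − 34·110 = 1, so t = −34. So 110^(−1) ≡ −34 ≡ 95 (mod 129). Verify: 110 · 95 = 10450 ≡ 1 (mod 129). ✓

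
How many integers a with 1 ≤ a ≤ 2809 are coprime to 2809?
2756

The number of a ∈ {1, ..., 2809} with gcd(a, 2809) = 1 is by definition Euler's totient φ(2809). φ is multiplicative, with φ(p^e) = p^e − p^(e−1). Factorise 2809 = 53^2. Then
  φ(2809) = (53^2 − 53^1) = 2756 = 2756.
So there are 2756 such integers.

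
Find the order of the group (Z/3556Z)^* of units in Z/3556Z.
(Z/3556Z)^* consists of the classes a with gcd(a, 3556) = 1, so its order is φ(3556). φ is multiplicative, with φ(p^e) = p^e − p^(e−1). Factorise 3556 = 2^2 · 7 · 127. Then
  φ(3556) = (2^2 − 2^1) · (7 − 1) · (127 − 1) = 2 · 6 · 126 = 1512.
Thus |(Z/3556Z)^*| = 1512.

Final answer: |(Z/3556Z)^*| = 1512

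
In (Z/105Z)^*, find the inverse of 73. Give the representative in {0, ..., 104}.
73^(−1) ≡ 82 (mod 105)

Apply the extended Euclidean algorithm to (105, 73), tracking rows (r, s, t) with s·105 + t·73 = r. Each division r_prev = q·r_cur + r_new produces the new row as (previous row) − q·(current row):
  row A: (105, 1, 0)   [1·105 + 0·73 = 105]
  row B: (73, 0, 1)   [0·105 + 1·73 = 73]
  105 = 1·73 + 32   → row C = row A − 1·row B = (32, 1, −1)   [check: 1·105 − 1·73 = 32]
  73 = 2·32 + 9   → row D = row B − 2·row C = (9, −2, 3)   [check: −2·105 + 3·73 = 9]
  32 = 3·9 + 5   → row E = row C − 3·row D = (5, 7, −10)   [check: 7·105 − 10·73 = 5]
  9 = 1·5 + 4   → row F = row D − 1·row E = (4, −9, 13)   [check: −9·105 + 13·73 = 4]
  5 = 1·4 + 1   → row G = row E − 1·row F = (1, 16, −23)   [check: 16·105 − 23·73 = 1]
  4 = 4·1 + 0   → remainder 0, stop. gcd = 1 (last nonzero row G).
The gcd is 1, so 73 is invertible mod 105. The last nonzero row gives 16·105 − 23·73 = 1, so t = −23. So 73^(−1) ≡ −23 ≡ 82 (mod 105). Verify: 73 · 82 = 5986 ≡ 1 (mod 105). ✓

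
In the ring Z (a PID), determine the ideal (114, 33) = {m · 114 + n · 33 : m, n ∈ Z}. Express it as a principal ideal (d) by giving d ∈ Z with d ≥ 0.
In the PID Z, (a, b) is generated by gcd(a, b). Compute gcd(114, 33) with the extended Euclidean algorithm, tracking rows (r, s, t) with s·114 + t·33 = r:
  row A: (114, 1, 0)   [1·114 + 0·33 = 114]
  row B: (33, 0, 1)   [0·114 + 1·33 = 33]
  114 = 3·33 + 15   → row C = row A − 3·row B = (15, 1, −3)   [check: 1·114 − 3·33 = 15]
  33 = 2·15 + 3   → row D = row B − 2·row C = (3, −2, 7)   [check: −2·114 + 7·33 = 3]
  15 = 5·3 + 0   → remainder 0, stop. gcd = 3 (last nonzero row D).
So gcd(114, 33) = 3, with Bézout identity −2·114 + 7·33 = 3. Containment (⊇): the Bézout identity exhibits 3 as an element of (114, 33), giving (3) ⊆ (114, 33). Containment (⊆): since 3 | 114 and 3 | 33 (114 = 3·38, 33 = 3·11), every Z-linear combination of 114 and 33 is divisible by 3, so (114, 33) ⊆ (3). Therefore (114, 33) = (3), d = 3.

Final answer: (114, 33) = (3); d = 3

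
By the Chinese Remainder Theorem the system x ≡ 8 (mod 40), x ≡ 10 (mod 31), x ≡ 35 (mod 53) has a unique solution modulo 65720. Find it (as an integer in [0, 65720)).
x ≡ 19168 (mod 65720); the representative in [0, 65720) is 19168

The moduli 40, 31, 53 are pairwise coprime, so by the CRT there is a unique solution mod 40·31·53 = 65720.
Solve by successive substitution. Start with x ≡ 8 (mod 40).
  Combine with x ≡ 10 (mod 31): write x = 8 + 40·t and require 8 + 40·t ≡ 10 (mod 31), i.e. 40·t ≡ 10 − 8 ≡ 2 (mod 31). Since 40^(−1) ≡ 7 (mod 31) (40 ≡ 9 (mod 31)), t ≡ 7·2 ≡ 14 (mod 31). So x ≡ 8 + 40·14 = 568 (mod 1240).
  Combine with x ≡ 35 (mod 53): write x = 568 + 1240·t and require 568 + 1240·t ≡ 35 (mod 53), i.e. 1240·t ≡ 35 − 568 ≡ 50 (mod 53). Since 1240^(−1) ≡ 48 (mod 53) (1240 ≡ 21 (mod 53)), t ≡ 48·50 ≡ 15 (mod 53). So x ≡ 568 + 1240·15 = 19168 (mod 65720).
Unique solution in [0, 65720): x = 19168.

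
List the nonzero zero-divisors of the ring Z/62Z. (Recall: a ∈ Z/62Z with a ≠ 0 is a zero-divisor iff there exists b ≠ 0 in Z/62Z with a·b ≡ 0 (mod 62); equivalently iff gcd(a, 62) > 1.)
An element a ∈ Z/62Z (with a ≠ 0) is a zero-divisor iff gcd(a, 62) > 1 (because a is a unit precisely when gcd(a, n) = 1, and in Z/nZ every nonzero, non-unit element is a zero-divisor). Scan a = 1, ..., 61 and keep those with gcd(a, 62) > 1:
  gcd(2, 62) = 2, gcd(4, 62) = 2, gcd(6, 62) = 2, gcd(8, 62) = 2, gcd(10, 62) = 2, gcd(12, 62) = 2, gcd(14, 62) = 2, gcd(16, 62) = 2, gcd(18, 62) = 2, gcd(20, 62) = 2, gcd(22, 62) = 2, gcd(24, 62) = 2, gcd(26, 62) = 2, gcd(28, 62) = 2, gcd(30, 62) = 2, gcd(31, 62) = 31, gcd(32, 62) = 2, gcd(34, 62) = 2, gcd(36, 62) = 2, gcd(38, 62) = 2, gcd(40, 62) = 2, gcd(42, 62) = 2, gcd(44, 62) = 2, gcd(46, 62) = 2, gcd(48, 62) = 2, gcd(50, 62) = 2, gcd(52, 62) = 2, gcd(54, 62) = 2, gcd(56, 62) = 2, gcd(58, 62) = 2, gcd(60, 62) = 2.
All other a ∈ {1, ..., 61} have gcd(a, 62) = 1 and are units. So the nonzero zero-divisors are exactly the 31 values of a appearing in this scan.

Final answer: nonzero zero-divisors of Z/62Z = {2, 4, 6, 8, 10, 12, 14, 16, 18, 20, 22, 24, 26, 28, 30, 31, 32, 34, 36, 38, 40, 42, 44, 46, 48, 50, 52, 54, 56, 58, 60}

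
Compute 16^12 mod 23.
Use repeated squaring. Binary(12) = 1100. Walk through the bits of the exponent 12 left-to-right: at each bit after the leading one, square the running value, then multiply by 16 if the bit is 1 (always reducing mod 23):
  bit 1 = 1 (leading): start with 16.
  bit 2 = 1: square 16^2 = 256 ≡ 3; bit is 1, so multiply 3·16 = 48 ≡ 2 (mod 23).
  bit 3 = 0: square 2^2 = 4 (mod 23).
  bit 4 = 0: square 4^2 = 16 (mod 23).
Final value: 16^12 ≡ 16 (mod 23).

Final answer: 16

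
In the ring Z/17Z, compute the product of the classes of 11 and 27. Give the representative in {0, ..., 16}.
Reduce the factors first: 27 ≡ 10 (mod 17), so 11 · 27 ≡ 11 · 10 (mod 17). 11 · 10 = 110. Dividing by 17: 110 = 6·17 + 8. So (11 · 27) mod 17 = 8.

Final answer: 8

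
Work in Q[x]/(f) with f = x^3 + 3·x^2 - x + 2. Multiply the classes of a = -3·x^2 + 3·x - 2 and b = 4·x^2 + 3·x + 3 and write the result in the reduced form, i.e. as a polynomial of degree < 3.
a · b ≡ -137·x^2 + 66·x - 84 (mod f(x))

First multiply in Q[x] without reducing: a · b = -12·x^4 + 3·x^3 - 8·x^2 + 3·x - 6. Now divide by f(x) = x^3 + 3·x^2 - x + 2, eliminating the leading term at each step:
  leading term -12·x^4: subtract (-12·x)·f(x) = -12·x^4 - 36·x^3 + 12·x^2 - 24·x, leaving 39·x^3 - 20·x^2 + 27·x - 6
  leading term 39·x^3: subtract (39)·f(x) = 39·x^3 + 117·x^2 - 39·x + 78, leaving -137·x^2 + 66·x - 84
The degree is now < 3, so this is the remainder. Hence a · b ≡ -137·x^2 + 66·x - 84 in Q[x]/(f).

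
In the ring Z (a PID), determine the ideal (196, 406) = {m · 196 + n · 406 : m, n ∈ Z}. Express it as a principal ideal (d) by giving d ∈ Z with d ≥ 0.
(196, 406) = (14); d = 14

In the PID Z, (a, b) is generated by gcd(a, b). Compute gcd(406, 196) with the extended Euclidean algorithm, tracking rows (r, s, t) with s·406 + t·196 = r:
  row A: (406, 1, 0)   [1·406 + 0·196 = 406]
  row B: (196, 0, 1)   [0·406 + 1·196 = 196]
  406 = 2·196 + 14   → row C = row A − 2·row B = (14, 1, −2)   [check: 1·406 − 2·196 = 14]
  196 = 14·14 + 0   → remainder 0, stop. gcd = 14 (last nonzero row C).
So gcd(196, 406) = 14, with Bézout identity 1·406 − 2·196 = 14. Containment (⊇): the Bézout identity exhibits 14 as an element of (196, 406), giving (14) ⊆ (196, 406). Containment (⊆): since 14 | 196 and 14 | 406 (196 = 14·14, 406 = 14·29), every Z-linear combination of 196 and 406 is divisible by 14, so (196, 406) ⊆ (14). Therefore (196, 406) = (14), d = 14.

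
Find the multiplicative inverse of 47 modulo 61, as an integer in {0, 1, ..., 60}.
Apply the extended Euclidean algorithm to (61, 47), tracking rows (r, s, t) with s·61 + t·47 = r. Each division r_prev = q·r_cur + r_new produces the new row as (previous row) − q·(current row):
  row A: (61, 1, 0)   [1·61 + 0·47 = 61]
  row B: (47, 0, 1)   [0·61 + 1·47 = 47]
  61 = 1·47 + 14   → row C = row A − 1·row B = (14, 1, −1)   [check: 1·61 − 1·47 = 14]
  47 = 3·14 + 5   → row D = row B − 3·row C = (5, −3, 4)   [check: −3·61 + 4·47 = 5]
  14 = 2·5 + 4   → row E = row C − 2·row D = (4, 7, −9)   [check: 7·61 − 9·47 = 4]
  5 = 1·4 + 1   → row F = row D − 1·row E = (1, −10, 13)   [check: −10·61 + 13·47 = 1]
  4 = 4·1 + 0   → remainder 0, stop. gcd = 1 (last nonzero row F).
The gcd is 1, so 47 is invertible mod 61. The last nonzero row gives −10·61 + 13·47 = 1, so t = 13. So 47^(−1) ≡ 13 (mod 61). Verify: 47 · 13 = 611 ≡ 1 (mod 61). ✓

Final answer: 47^(−1) ≡ 13 (mod 61)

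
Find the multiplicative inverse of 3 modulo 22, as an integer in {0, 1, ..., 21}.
Apply the extended Euclidean algorithm to (22, 3), tracking rows (r, s, t) with s·22 + t·3 = r. Each division r_prev = q·r_cur + r_new produces the new row as (previous row) − q·(current row):
  row A: (22, 1, 0)   [1·22 + 0·3 = 22]
  row B: (3, 0, 1)   [0·22 + 1·3 = 3]
  22 = 7·3 + 1   → row C = row A − 7·row B = (1, 1, −7)   [check: 1·22 − 7·3 = 1]
  3 = 3·1 + 0   → remainder 0, stop. gcd = 1 (last nonzero row C).
The gcd is 1, so 3 is invertible mod 22. The last nonzero row gives 1·22 − 7·3 = 1, so t = −7. So 3^(−1) ≡ −7 ≡ 15 (mod 22). Verify: 3 · 15 = 45 ≡ 1 (mod 22). ✓

Final answer: 3^(−1) ≡ 15 (mod 22)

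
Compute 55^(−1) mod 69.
Apply the extended Euclidean algorithm to (69, 55), tracking rows (r, s, t) with s·69 + t·55 = r. Each division r_prev = q·r_cur + r_new produces the new row as (previous row) − q·(current row):
  row A: (69, 1, 0)   [1·69 + 0·55 = 69]
  row B: (55, 0, 1)   [0·69 + 1·55 = 55]
  69 = 1·55 + 14   → row C = row A − 1·row B = (14, 1, −1)   [check: 1·69 − 1·55 = 14]
  55 = 3·14 + 13   → row D = row B − 3·row C = (13, −3, 4)   [check: −3·69 + 4·55 = 13]
  14 = 1·13 + 1   → row E = row C − 1·row D = (1, 4, −5)   [check: 4·69 − 5·55 = 1]
  13 = 13·1 + 0   → remainder 0, stop. gcd = 1 (last nonzero row E).
The gcd is 1, so 55 is invertible mod 69. The last nonzero row gives 4·69 − 5·55 = 1, so t = −5. So 55^(−1) ≡ −5 ≡ 64 (mod 69). Verify: 55 · 64 = 3520 ≡ 1 (mod 69). ✓

Final answer: 55^(−1) ≡ 64 (mod 69)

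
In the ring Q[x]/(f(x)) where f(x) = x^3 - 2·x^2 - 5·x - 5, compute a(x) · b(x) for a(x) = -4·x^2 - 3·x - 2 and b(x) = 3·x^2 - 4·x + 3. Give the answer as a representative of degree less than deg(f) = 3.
a · b ≡ -100·x^2 - 146·x - 91 (mod f(x))

First multiply in Q[x] without reducing: a · b = -12·x^4 + 7·x^3 - 6·x^2 - x - 6. Now divide by f(x) = x^3 - 2·x^2 - 5·x - 5, eliminating the leading term at each step:
  leading term -12·x^4: subtract (-12·x)·f(x) = -12·x^4 + 24·x^3 + 60·x^2 + 60·x, leaving -17·x^3 - 66·x^2 - 61·x - 6
  leading term -17·x^3: subtract (-17)·f(x) = -17·x^3 + 34·x^2 + 85·x + 85, leaving -100·x^2 - 146·x - 91
The degree is now < 3, so this is the remainder. Hence a · b ≡ -100·x^2 - 146·x - 91 in Q[x]/(f).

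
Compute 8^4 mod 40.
16

Use repeated squaring. Binary(4) = 100. Walk through the bits of the exponent 4 left-to-right: at each bit after the leading one, square the running value, then multiply by 8 if the bit is 1 (always reducing mod 40):
  bit 1 = 1 (leading): start with 8.
  bit 2 = 0: square 8^2 = 64 ≡ 24 (mod 40).
  bit 3 = 0: square 24^2 = 576 ≡ 16 (mod 40).
Final value: 8^4 ≡ 16 (mod 40).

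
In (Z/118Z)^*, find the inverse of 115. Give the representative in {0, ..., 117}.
Apply the extended Euclidean algorithm to (118, 115), tracking rows (r, s, t) with s·118 + t·115 = r. Each division r_prev = q·r_cur + r_new produces the new row as (previous row) − q·(current row):
  row A: (118, 1, 0)   [1·118 + 0·115 = 118]
  row B: (115, 0, 1)   [0·118 + 1·115 = 115]
  118 = 1·115 + 3   → row C = row A − 1·row B = (3, 1, −1)   [check: 1·118 − 1·115 = 3]
  115 = 38·3 + 1   → row D = row B − 38·row C = (1, −38, 39)   [check: −38·118 + 39·115 = 1]
  3 = 3·1 + 0   → remainder 0, stop. gcd = 1 (last nonzero row D).
The gcd is 1, so 115 is invertible mod 118. The last nonzero row gives −38·118 + 39·115 = 1, so t = 39. So 115^(−1) ≡ 39 (mod 118). Verify: 115 · 39 = 4485 ≡ 1 (mod 118). ✓

Final answer: 115^(−1) ≡ 39 (mod 118)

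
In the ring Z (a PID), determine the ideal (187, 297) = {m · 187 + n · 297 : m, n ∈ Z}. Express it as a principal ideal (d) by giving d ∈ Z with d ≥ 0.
(187, 297) = (11); d = 11

In the PID Z, (a, b) is generated by gcd(a, b). Compute gcd(297, 187) with the extended Euclidean algorithm, tracking rows (r, s, t) with s·297 + t·187 = r:
  row A: (297, 1, 0)   [1·297 + 0·187 = 297]
  row B: (187, 0, 1)   [0·297 + 1·187 = 187]
  297 = 1·187 + 110   → row C = row A − 1·row B = (110, 1, −1)   [check: 1·297 − 1·187 = 110]
  187 = 1·110 + 77   → row D = row B − 1·row C = (77, −1, 2)   [check: −1·297 + 2·187 = 77]
  110 = 1·77 + 33   → row E = row C − 1·row D = (33, 2, −3)   [check: 2·297 − 3·187 = 33]
  77 = 2·33 + 11   → row F = row D − 2·row E = (11, −5, 8)   [check: −5·297 + 8·187 = 11]
  33 = 3·11 + 0   → remainder 0, stop. gcd = 11 (last nonzero row F).
So gcd(187, 297) = 11, with Bézout identity −5·297 + 8·187 = 11. Containment (⊇): the Bézout identity exhibits 11 as an element of (187, 297), giving (11) ⊆ (187, 297). Containment (⊆): since 11 | 187 and 11 | 297 (187 = 11·17, 297 = 11·27), every Z-linear combination of 187 and 297 is divisible by 11, so (187, 297) ⊆ (11). Therefore (187, 297) = (11), d = 11.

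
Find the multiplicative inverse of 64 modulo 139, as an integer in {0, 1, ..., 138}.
Apply the extended Euclidean algorithm to (139, 64), tracking rows (r, s, t) with s·139 + t·64 = r. Each division r_prev = q·r_cur + r_new produces the new row as (previous row) − q·(current row):
  row A: (139, 1, 0)   [1·139 + 0·64 = 139]
  row B: (64, 0, 1)   [0·139 + 1·64 = 64]
  139 = 2·64 + 11   → row C = row A − 2·row B = (11, 1, −2)   [check: 1·139 − 2·64 = 11]
  64 = 5·11 + 9   → row D = row B − 5·row C = (9, −5, 11)   [check: −5·139 + 11·64 = 9]
  11 = 1·9 + 2   → row E = row C − 1·row D = (2, 6, −13)   [check: 6·139 − 13·64 = 2]
  9 = 4·2 + 1   → row F = row D − 4·row E = (1, −29, 63)   [check: −29·139 + 63·64 = 1]
  2 = 2·1 + 0   → remainder 0, stop. gcd = 1 (last nonzero row F).
The gcd is 1, so 64 is invertible mod 139. The last nonzero row gives −29·139 + 63·64 = 1, so t = 63. So 64^(−1) ≡ 63 (mod 139). Verify: 64 · 63 = 4032 ≡ 1 (mod 139). ✓

Final answer: 64^(−1) ≡ 63 (mod 139)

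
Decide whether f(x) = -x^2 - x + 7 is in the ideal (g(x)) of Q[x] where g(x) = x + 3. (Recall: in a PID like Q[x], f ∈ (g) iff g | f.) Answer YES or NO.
In Q[x] the ideal (g) consists of all multiples of g, so f ∈ (g) iff g | f, i.e. iff the remainder of f on division by g is 0. Divide f by g (g is monic, so eliminate the leading term of the running remainder at each step):
  leading term -x^2: subtract (-x)·g(x) = -x^2 - 3·x, leaving 2·x + 7
  leading term 2·x: subtract (2)·g(x) = 2·x + 6, leaving 1
The remainder r(x) = 1 ≠ 0 (and deg r < deg g), so g ∤ f, i.e. f ∉ (g).

Final answer: NO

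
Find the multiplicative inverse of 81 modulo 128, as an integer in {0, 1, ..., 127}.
81^(−1) ≡ 49 (mod 128)

Apply the extended Euclidean algorithm to (128, 81), tracking rows (r, s, t) with s·128 + t·81 = r. Each division r_prev = q·r_cur + r_new produces the new row as (previous row) − q·(current row):
  row A: (128, 1, 0)   [1·128 + 0·81 = 128]
  row B: (81, 0, 1)   [0·128 + 1·81 = 81]
  128 = 1·81 + 47   → row C = row A − 1·row B = (47, 1, −1)   [check: 1·128 − 1·81 = 47]
  81 = 1·47 + 34   → row D = row B − 1·row C = (34, −1, 2)   [check: −1·128 + 2·81 = 34]
  47 = 1·34 + 13   → row E = row C − 1·row D = (13, 2, −3)   [check: 2·128 − 3·81 = 13]
  34 = 2·13 + 8   → row F = row D − 2·row E = (8, −5, 8)   [check: −5·128 + 8·81 = 8]
  13 = 1·8 + 5   → row G = row E − 1·row F = (5, 7, −11)   [check: 7·128 − 11·81 = 5]
  8 = 1·5 + 3   → row H = row F − 1·row G = (3, −12, 19)   [check: −12·128 + 19·81 = 3]
  5 = 1·3 + 2   → row I = row G − 1·row H = (2, 19, −30)   [check: 19·128 − 30·81 = 2]
  3 = 1·2 + 1   → row J = row H − 1·row I = (1, −31, 49)   [check: −31·128 + 49·81 = 1]
  2 = 2·1 + 0   → remainder 0, stop. gcd = 1 (last nonzero row J).
The gcd is 1, so 81 is invertible mod 128. The last nonzero row gives −31·128 + 49·81 = 1, so t = 49. So 81^(−1) ≡ 49 (mod 128). Verify: 81 · 49 = 3969 ≡ 1 (mod 128). ✓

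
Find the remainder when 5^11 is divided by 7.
Use repeated squaring. Binary(11) = 1011. Walk through the bits of the exponent 11 left-to-right: at each bit after the leading one, square the running value, then multiply by 5 if the bit is 1 (always reducing mod 7):
  bit 1 = 1 (leading): start with 5.
  bit 2 = 0: square 5^2 = 25 ≡ 4 (mod 7).
  bit 3 = 1: square 4^2 = 16 ≡ 2; bit is 1, so multiply 2·5 = 10 ≡ 3 (mod 7).
  bit 4 = 1: square 3^2 = 9 ≡ 2; bit is 1, so multiply 2·5 = 10 ≡ 3 (mod 7).
Final value: 5^11 ≡ 3 (mod 7).

Final answer: 3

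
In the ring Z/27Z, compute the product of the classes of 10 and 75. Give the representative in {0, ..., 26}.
21

Reduce the factors first: 75 ≡ 21 (mod 27), so 10 · 75 ≡ 10 · 21 (mod 27). 10 · 21 = 210. Dividing by 27: 210 = 7·27 + 21. So (10 · 75) mod 27 = 21.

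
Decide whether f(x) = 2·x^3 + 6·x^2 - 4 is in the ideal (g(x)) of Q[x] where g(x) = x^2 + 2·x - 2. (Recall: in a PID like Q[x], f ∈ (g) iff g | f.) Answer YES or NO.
In Q[x] the ideal (g) consists of all multiples of g, so f ∈ (g) iff g | f, i.e. iff the remainder of f on division by g is 0. Divide f by g (g is monic, so eliminate the leading term of the running remainder at each step):
  leading term 2·x^3: subtract (2·x)·g(x) = 2·x^3 + 4·x^2 - 4·x, leaving 2·x^2 + 4·x - 4
  leading term 2·x^2: subtract (2)·g(x) = 2·x^2 + 4·x - 4, leaving 0
The remainder is 0, so f(x) = g(x) · h(x) with h(x) = 2·x + 2. Hence g | f, i.e. f ∈ (g).

Final answer: YES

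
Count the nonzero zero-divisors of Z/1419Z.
In Z/1419Z each nonzero element is either a unit (gcd with 1419 is 1) or a zero-divisor (gcd > 1). The number of units is φ(1419): factorise 1419 = 3 · 11 · 43, so φ(1419) = (3 − 1) · (11 − 1) · (43 − 1) = 2 · 10 · 42 = 840. The nonzero elements number 1419 − 1 = 1418. Hence the nonzero zero-divisors number 1418 − 840 = 578.

Final answer: Z/1419Z has 578 nonzero zero-divisors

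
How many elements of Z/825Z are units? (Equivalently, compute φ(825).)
An element a ∈ Z/825Z is a unit iff gcd(a, 825) = 1, so the number of units is φ(825). φ is multiplicative, with φ(p^e) = p^e − p^(e−1). Factorise 825 = 3 · 5^2 · 11. Then
  φ(825) = (3 − 1) · (5^2 − 5^1) · (11 − 1) = 2 · 20 · 10 = 400.

Final answer: Z/825Z has φ(825) = 400 units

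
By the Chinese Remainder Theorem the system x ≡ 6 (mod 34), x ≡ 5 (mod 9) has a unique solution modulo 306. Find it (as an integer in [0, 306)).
The moduli 34, 9 are pairwise coprime, so by the CRT there is a unique solution mod 34·9 = 306.
Solve by successive substitution. Start with x ≡ 6 (mod 34).
  Combine with x ≡ 5 (mod 9): write x = 6 + 34·t and require 6 + 34·t ≡ 5 (mod 9), i.e. 34·t ≡ 5 − 6 ≡ 8 (mod 9). Since 34^(−1) ≡ 4 (mod 9) (34 ≡ 7 (mod 9)), t ≡ 4·8 ≡ 5 (mod 9). So x ≡ 6 + 34·5 = 176 (mod 306).
Unique solution in [0, 306): x = 176.

Final answer: x ≡ 176 (mod 306); the representative in [0, 306) is 176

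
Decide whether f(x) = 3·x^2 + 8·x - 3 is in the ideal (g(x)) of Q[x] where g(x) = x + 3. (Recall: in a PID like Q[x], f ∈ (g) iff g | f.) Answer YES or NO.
YES

In Q[x] the ideal (g) consists of all multiples of g, so f ∈ (g) iff g | f, i.e. iff the remainder of f on division by g is 0. Divide f by g (g is monic, so eliminate the leading term of the running remainder at each step):
  leading term 3·x^2: subtract (3·x)·g(x) = 3·x^2 + 9·x, leaving -x - 3
  leading term -x: subtract (-1)·g(x) = -x - 3, leaving 0
The remainder is 0, so f(x) = g(x) · h(x) with h(x) = 3·x - 1. Hence g | f, i.e. f ∈ (g).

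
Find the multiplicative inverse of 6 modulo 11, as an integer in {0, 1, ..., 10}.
Apply the extended Euclidean algorithm to (11, 6), tracking rows (r, s, t) with s·11 + t·6 = r. Each division r_prev = q·r_cur + r_new produces the new row as (previous row) − q·(current row):
  row A: (11, 1, 0)   [1·11 + 0·6 = 11]
  row B: (6, 0, 1)   [0·11 + 1·6 = 6]
  11 = 1·6 + 5   → row C = row A − 1·row B = (5, 1, −1)   [check: 1·11 − 1·6 = 5]
  6 = 1·5 + 1   → row D = row B − 1·row C = (1, −1, 2)   [check: −1·11 + 2·6 = 1]
  5 = 5·1 + 0   → remainder 0, stop. gcd = 1 (last nonzero row D).
The gcd is 1, so 6 is invertible mod 11. The last nonzero row gives −1·11 + 2·6 = 1, so t = 2. So 6^(−1) ≡ 2 (mod 11). Verify: 6 · 2 = 12 ≡ 1 (mod 11). ✓

Final answer: 6^(−1) ≡ 2 (mod 11)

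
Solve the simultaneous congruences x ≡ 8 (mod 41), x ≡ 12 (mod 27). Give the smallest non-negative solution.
x ≡ 336 (mod 1107); the representative in [0, 1107) is 336

The moduli 41, 27 are pairwise coprime, so by the CRT there is a unique solution mod 41·27 = 1107.
Solve by successive substitution. Start with x ≡ 8 (mod 41).
  Combine with x ≡ 12 (mod 27): write x = 8 + 41·t and require 8 + 41·t ≡ 12 (mod 27), i.e. 41·t ≡ 12 − 8 ≡ 4 (mod 27). Since 41^(−1) ≡ 2 (mod 27) (41 ≡ 14 (mod 27)), t ≡ 2·4 ≡ 8 (mod 27). So x ≡ 8 + 41·8 = 336 (mod 1107).
Unique solution in [0, 1107): x = 336.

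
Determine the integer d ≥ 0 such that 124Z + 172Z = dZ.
In the PID Z, (a, b) is generated by gcd(a, b). Compute gcd(172, 124) with the extended Euclidean algorithm, tracking rows (r, s, t) with s·172 + t·124 = r:
  row A: (172, 1, 0)   [1·172 + 0·124 = 172]
  row B: (124, 0, 1)   [0·172 + 1·124 = 124]
  172 = 1·124 + 48   → row C = row A − 1·row B = (48, 1, −1)   [check: 1·172 − 1·124 = 48]
  124 = 2·48 + 28   → row D = row B − 2·row C = (28, −2, 3)   [check: −2·172 + 3·124 = 28]
  48 = 1·28 + 20   → row E = row C − 1·row D = (20, 3, −4)   [check: 3·172 − 4·124 = 20]
  28 = 1·20 + 8   → row F = row D − 1·row E = (8, −5, 7)   [check: −5·172 + 7·124 = 8]
  20 = 2·8 + 4   → row G = row E − 2·row F = (4, 13, −18)   [check: 13·172 − 18·124 = 4]
  8 = 2·4 + 0   → remainder 0, stop. gcd = 4 (last nonzero row G).
So gcd(124, 172) = 4, with Bézout identity 13·172 − 18·124 = 4. Containment (⊇): the Bézout identity exhibits 4 as an element of (124, 172), giving (4) ⊆ (124, 172). Containment (⊆): since 4 | 124 and 4 | 172 (124 = 4·31, 172 = 4·43), every Z-linear combination of 124 and 172 is divisible by 4, so (124, 172) ⊆ (4). Therefore (124, 172) = (4), d = 4.

Final answer: (124, 172) = (4); d = 4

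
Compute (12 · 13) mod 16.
Both factors are already reduced mod 16. 12 · 13 = 156. Dividing by 16: 156 = 9·16 + 12. So (12 · 13) mod 16 = 12.

Final answer: 12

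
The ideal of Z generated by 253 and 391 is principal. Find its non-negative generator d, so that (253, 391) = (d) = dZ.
In the PID Z, (a, b) is generated by gcd(a, b). Compute gcd(391, 253) with the extended Euclidean algorithm, tracking rows (r, s, t) with s·391 + t·253 = r:
  row A: (391, 1, 0)   [1·391 + 0·253 = 391]
  row B: (253, 0, 1)   [0·391 + 1·253 = 253]
  391 = 1·253 + 138   → row C = row A − 1·row B = (138, 1, −1)   [check: 1·391 − 1·253 = 138]
  253 = 1·138 + 115   → row D = row B − 1·row C = (115, −1, 2)   [check: −1·391 + 2·253 = 115]
  138 = 1·115 + 23   → row E = row C − 1·row D = (23, 2, −3)   [check: 2·391 − 3·253 = 23]
  115 = 5·23 + 0   → remainder 0, stop. gcd = 23 (last nonzero row E).
So gcd(253, 391) = 23, with Bézout identity 2·391 − 3·253 = 23. Containment (⊇): the Bézout identity exhibits 23 as an element of (253, 391), giving (23) ⊆ (253, 391). Containment (⊆): since 23 | 253 and 23 | 391 (253 = 23·11, 391 = 23·17), every Z-linear combination of 253 and 391 is divisible by 23, so (253, 391) ⊆ (23). Therefore (253, 391) = (23), d = 23.

Final answer: (253, 391) = (23); d = 23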